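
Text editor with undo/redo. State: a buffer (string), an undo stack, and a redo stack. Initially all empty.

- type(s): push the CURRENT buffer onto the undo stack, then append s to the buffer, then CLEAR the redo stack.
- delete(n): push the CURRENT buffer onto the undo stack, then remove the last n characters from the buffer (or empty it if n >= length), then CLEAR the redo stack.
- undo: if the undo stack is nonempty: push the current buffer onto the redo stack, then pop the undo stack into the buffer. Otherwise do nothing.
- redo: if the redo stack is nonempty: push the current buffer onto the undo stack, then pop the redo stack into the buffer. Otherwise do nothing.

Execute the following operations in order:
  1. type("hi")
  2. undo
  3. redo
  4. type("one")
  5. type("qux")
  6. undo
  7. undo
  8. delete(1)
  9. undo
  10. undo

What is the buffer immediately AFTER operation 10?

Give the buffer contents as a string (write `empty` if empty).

After op 1 (type): buf='hi' undo_depth=1 redo_depth=0
After op 2 (undo): buf='(empty)' undo_depth=0 redo_depth=1
After op 3 (redo): buf='hi' undo_depth=1 redo_depth=0
After op 4 (type): buf='hione' undo_depth=2 redo_depth=0
After op 5 (type): buf='hionequx' undo_depth=3 redo_depth=0
After op 6 (undo): buf='hione' undo_depth=2 redo_depth=1
After op 7 (undo): buf='hi' undo_depth=1 redo_depth=2
After op 8 (delete): buf='h' undo_depth=2 redo_depth=0
After op 9 (undo): buf='hi' undo_depth=1 redo_depth=1
After op 10 (undo): buf='(empty)' undo_depth=0 redo_depth=2

Answer: empty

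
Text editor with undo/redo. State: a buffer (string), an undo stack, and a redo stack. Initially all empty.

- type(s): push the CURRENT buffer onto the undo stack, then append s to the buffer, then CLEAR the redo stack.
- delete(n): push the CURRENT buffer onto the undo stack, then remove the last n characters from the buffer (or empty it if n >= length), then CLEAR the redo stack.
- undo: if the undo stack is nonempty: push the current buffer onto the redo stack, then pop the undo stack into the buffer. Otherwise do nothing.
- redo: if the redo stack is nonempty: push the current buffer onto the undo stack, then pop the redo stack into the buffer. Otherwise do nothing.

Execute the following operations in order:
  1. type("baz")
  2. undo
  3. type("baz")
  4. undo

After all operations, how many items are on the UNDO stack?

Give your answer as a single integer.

Answer: 0

Derivation:
After op 1 (type): buf='baz' undo_depth=1 redo_depth=0
After op 2 (undo): buf='(empty)' undo_depth=0 redo_depth=1
After op 3 (type): buf='baz' undo_depth=1 redo_depth=0
After op 4 (undo): buf='(empty)' undo_depth=0 redo_depth=1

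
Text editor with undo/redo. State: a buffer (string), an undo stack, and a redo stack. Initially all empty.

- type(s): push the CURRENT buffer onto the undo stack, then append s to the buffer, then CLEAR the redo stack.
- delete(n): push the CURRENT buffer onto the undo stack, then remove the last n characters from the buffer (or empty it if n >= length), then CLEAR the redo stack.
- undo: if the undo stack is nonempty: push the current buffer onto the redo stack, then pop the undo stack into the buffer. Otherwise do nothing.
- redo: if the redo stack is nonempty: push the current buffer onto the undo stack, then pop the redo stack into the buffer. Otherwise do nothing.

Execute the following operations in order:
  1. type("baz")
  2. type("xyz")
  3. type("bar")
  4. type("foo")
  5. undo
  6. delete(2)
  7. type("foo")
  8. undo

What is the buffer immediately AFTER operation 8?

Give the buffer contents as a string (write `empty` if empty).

Answer: bazxyzb

Derivation:
After op 1 (type): buf='baz' undo_depth=1 redo_depth=0
After op 2 (type): buf='bazxyz' undo_depth=2 redo_depth=0
After op 3 (type): buf='bazxyzbar' undo_depth=3 redo_depth=0
After op 4 (type): buf='bazxyzbarfoo' undo_depth=4 redo_depth=0
After op 5 (undo): buf='bazxyzbar' undo_depth=3 redo_depth=1
After op 6 (delete): buf='bazxyzb' undo_depth=4 redo_depth=0
After op 7 (type): buf='bazxyzbfoo' undo_depth=5 redo_depth=0
After op 8 (undo): buf='bazxyzb' undo_depth=4 redo_depth=1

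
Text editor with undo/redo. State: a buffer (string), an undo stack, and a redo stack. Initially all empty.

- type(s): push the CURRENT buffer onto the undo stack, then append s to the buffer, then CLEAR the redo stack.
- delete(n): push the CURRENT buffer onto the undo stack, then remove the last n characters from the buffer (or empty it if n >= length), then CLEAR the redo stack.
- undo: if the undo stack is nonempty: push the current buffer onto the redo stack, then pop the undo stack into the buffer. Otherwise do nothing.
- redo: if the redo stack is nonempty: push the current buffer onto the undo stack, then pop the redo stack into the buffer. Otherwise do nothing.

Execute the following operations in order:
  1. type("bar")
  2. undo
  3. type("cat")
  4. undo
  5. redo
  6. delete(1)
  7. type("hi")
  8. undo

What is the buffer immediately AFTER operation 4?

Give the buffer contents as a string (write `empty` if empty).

Answer: empty

Derivation:
After op 1 (type): buf='bar' undo_depth=1 redo_depth=0
After op 2 (undo): buf='(empty)' undo_depth=0 redo_depth=1
After op 3 (type): buf='cat' undo_depth=1 redo_depth=0
After op 4 (undo): buf='(empty)' undo_depth=0 redo_depth=1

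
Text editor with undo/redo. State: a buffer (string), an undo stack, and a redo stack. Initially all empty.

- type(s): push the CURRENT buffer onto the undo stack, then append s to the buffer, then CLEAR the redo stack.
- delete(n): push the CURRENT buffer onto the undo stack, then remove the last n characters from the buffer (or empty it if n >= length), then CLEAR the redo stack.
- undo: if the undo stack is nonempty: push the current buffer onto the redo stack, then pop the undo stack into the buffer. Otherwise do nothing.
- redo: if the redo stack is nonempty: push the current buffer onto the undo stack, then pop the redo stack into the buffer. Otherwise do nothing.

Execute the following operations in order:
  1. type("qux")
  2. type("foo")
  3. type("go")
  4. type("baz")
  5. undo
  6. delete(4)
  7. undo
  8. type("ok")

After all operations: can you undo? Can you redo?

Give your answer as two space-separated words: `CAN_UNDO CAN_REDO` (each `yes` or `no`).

After op 1 (type): buf='qux' undo_depth=1 redo_depth=0
After op 2 (type): buf='quxfoo' undo_depth=2 redo_depth=0
After op 3 (type): buf='quxfoogo' undo_depth=3 redo_depth=0
After op 4 (type): buf='quxfoogobaz' undo_depth=4 redo_depth=0
After op 5 (undo): buf='quxfoogo' undo_depth=3 redo_depth=1
After op 6 (delete): buf='quxf' undo_depth=4 redo_depth=0
After op 7 (undo): buf='quxfoogo' undo_depth=3 redo_depth=1
After op 8 (type): buf='quxfoogook' undo_depth=4 redo_depth=0

Answer: yes no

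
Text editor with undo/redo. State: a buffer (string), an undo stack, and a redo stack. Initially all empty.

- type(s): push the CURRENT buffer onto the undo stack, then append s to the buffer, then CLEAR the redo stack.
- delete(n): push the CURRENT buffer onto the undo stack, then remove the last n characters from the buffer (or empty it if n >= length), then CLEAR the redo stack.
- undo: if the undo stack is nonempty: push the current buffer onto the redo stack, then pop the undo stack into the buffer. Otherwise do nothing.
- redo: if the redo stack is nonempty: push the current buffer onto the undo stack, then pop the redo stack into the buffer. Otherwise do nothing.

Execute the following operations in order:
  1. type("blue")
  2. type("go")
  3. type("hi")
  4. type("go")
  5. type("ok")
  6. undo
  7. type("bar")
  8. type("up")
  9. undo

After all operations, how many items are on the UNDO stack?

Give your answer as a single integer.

Answer: 5

Derivation:
After op 1 (type): buf='blue' undo_depth=1 redo_depth=0
After op 2 (type): buf='bluego' undo_depth=2 redo_depth=0
After op 3 (type): buf='bluegohi' undo_depth=3 redo_depth=0
After op 4 (type): buf='bluegohigo' undo_depth=4 redo_depth=0
After op 5 (type): buf='bluegohigook' undo_depth=5 redo_depth=0
After op 6 (undo): buf='bluegohigo' undo_depth=4 redo_depth=1
After op 7 (type): buf='bluegohigobar' undo_depth=5 redo_depth=0
After op 8 (type): buf='bluegohigobarup' undo_depth=6 redo_depth=0
After op 9 (undo): buf='bluegohigobar' undo_depth=5 redo_depth=1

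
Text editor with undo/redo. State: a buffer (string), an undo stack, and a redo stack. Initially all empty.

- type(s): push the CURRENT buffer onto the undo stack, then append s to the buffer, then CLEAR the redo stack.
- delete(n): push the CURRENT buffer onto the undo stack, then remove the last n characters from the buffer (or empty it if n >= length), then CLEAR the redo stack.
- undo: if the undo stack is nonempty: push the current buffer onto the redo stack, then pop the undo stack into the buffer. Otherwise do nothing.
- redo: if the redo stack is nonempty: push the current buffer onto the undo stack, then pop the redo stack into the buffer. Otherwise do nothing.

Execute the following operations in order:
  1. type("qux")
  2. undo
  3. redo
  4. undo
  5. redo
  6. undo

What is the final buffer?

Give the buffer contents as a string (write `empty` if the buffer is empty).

After op 1 (type): buf='qux' undo_depth=1 redo_depth=0
After op 2 (undo): buf='(empty)' undo_depth=0 redo_depth=1
After op 3 (redo): buf='qux' undo_depth=1 redo_depth=0
After op 4 (undo): buf='(empty)' undo_depth=0 redo_depth=1
After op 5 (redo): buf='qux' undo_depth=1 redo_depth=0
After op 6 (undo): buf='(empty)' undo_depth=0 redo_depth=1

Answer: empty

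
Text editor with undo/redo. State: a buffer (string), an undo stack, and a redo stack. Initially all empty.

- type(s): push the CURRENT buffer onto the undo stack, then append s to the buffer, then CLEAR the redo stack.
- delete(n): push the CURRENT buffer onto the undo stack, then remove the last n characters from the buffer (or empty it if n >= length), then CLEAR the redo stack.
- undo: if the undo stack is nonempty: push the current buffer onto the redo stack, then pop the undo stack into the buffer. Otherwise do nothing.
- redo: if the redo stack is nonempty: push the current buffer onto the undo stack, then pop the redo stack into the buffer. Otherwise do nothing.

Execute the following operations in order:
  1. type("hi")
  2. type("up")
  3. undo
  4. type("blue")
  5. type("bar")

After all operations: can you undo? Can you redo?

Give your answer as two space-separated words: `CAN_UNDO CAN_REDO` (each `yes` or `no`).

After op 1 (type): buf='hi' undo_depth=1 redo_depth=0
After op 2 (type): buf='hiup' undo_depth=2 redo_depth=0
After op 3 (undo): buf='hi' undo_depth=1 redo_depth=1
After op 4 (type): buf='hiblue' undo_depth=2 redo_depth=0
After op 5 (type): buf='hibluebar' undo_depth=3 redo_depth=0

Answer: yes no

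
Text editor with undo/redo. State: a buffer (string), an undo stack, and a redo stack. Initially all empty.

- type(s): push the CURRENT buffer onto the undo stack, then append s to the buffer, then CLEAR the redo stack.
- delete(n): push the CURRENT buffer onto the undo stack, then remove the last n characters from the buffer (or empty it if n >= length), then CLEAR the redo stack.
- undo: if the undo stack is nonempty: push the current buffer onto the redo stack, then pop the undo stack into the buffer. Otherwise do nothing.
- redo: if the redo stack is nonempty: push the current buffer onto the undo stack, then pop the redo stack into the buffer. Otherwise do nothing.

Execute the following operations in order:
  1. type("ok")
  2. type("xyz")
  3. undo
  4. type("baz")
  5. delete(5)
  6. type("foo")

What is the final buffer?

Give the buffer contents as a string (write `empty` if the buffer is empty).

Answer: foo

Derivation:
After op 1 (type): buf='ok' undo_depth=1 redo_depth=0
After op 2 (type): buf='okxyz' undo_depth=2 redo_depth=0
After op 3 (undo): buf='ok' undo_depth=1 redo_depth=1
After op 4 (type): buf='okbaz' undo_depth=2 redo_depth=0
After op 5 (delete): buf='(empty)' undo_depth=3 redo_depth=0
After op 6 (type): buf='foo' undo_depth=4 redo_depth=0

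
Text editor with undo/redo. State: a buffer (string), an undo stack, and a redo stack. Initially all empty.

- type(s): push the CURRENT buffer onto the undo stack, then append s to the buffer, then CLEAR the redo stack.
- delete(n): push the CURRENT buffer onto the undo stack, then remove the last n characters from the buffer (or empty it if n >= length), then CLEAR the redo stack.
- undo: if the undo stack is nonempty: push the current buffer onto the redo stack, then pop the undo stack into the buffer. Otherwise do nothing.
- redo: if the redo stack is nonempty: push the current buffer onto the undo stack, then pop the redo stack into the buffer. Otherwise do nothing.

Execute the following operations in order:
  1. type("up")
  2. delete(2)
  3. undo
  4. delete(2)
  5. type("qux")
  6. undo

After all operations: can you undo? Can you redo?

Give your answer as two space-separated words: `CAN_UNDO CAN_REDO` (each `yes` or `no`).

After op 1 (type): buf='up' undo_depth=1 redo_depth=0
After op 2 (delete): buf='(empty)' undo_depth=2 redo_depth=0
After op 3 (undo): buf='up' undo_depth=1 redo_depth=1
After op 4 (delete): buf='(empty)' undo_depth=2 redo_depth=0
After op 5 (type): buf='qux' undo_depth=3 redo_depth=0
After op 6 (undo): buf='(empty)' undo_depth=2 redo_depth=1

Answer: yes yes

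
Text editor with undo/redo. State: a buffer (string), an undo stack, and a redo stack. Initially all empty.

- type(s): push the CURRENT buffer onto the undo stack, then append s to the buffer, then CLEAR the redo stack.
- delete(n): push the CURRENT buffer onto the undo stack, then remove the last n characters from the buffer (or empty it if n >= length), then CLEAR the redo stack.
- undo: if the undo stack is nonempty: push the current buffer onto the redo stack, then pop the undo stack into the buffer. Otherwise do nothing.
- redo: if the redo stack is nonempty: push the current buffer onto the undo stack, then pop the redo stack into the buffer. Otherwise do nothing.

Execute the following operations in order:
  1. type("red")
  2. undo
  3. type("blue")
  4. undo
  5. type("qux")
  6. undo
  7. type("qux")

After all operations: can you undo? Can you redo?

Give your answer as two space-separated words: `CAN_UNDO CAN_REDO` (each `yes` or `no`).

After op 1 (type): buf='red' undo_depth=1 redo_depth=0
After op 2 (undo): buf='(empty)' undo_depth=0 redo_depth=1
After op 3 (type): buf='blue' undo_depth=1 redo_depth=0
After op 4 (undo): buf='(empty)' undo_depth=0 redo_depth=1
After op 5 (type): buf='qux' undo_depth=1 redo_depth=0
After op 6 (undo): buf='(empty)' undo_depth=0 redo_depth=1
After op 7 (type): buf='qux' undo_depth=1 redo_depth=0

Answer: yes no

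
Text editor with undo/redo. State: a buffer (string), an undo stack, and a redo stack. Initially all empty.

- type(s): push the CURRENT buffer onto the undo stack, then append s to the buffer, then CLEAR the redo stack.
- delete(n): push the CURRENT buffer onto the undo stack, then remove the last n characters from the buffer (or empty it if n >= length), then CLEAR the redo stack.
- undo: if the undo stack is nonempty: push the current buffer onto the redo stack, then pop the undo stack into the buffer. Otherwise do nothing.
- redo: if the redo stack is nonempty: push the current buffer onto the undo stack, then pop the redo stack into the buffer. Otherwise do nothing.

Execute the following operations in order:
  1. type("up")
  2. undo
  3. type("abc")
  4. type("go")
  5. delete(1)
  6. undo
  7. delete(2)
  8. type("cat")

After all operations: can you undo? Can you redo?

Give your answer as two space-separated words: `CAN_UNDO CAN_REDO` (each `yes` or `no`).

After op 1 (type): buf='up' undo_depth=1 redo_depth=0
After op 2 (undo): buf='(empty)' undo_depth=0 redo_depth=1
After op 3 (type): buf='abc' undo_depth=1 redo_depth=0
After op 4 (type): buf='abcgo' undo_depth=2 redo_depth=0
After op 5 (delete): buf='abcg' undo_depth=3 redo_depth=0
After op 6 (undo): buf='abcgo' undo_depth=2 redo_depth=1
After op 7 (delete): buf='abc' undo_depth=3 redo_depth=0
After op 8 (type): buf='abccat' undo_depth=4 redo_depth=0

Answer: yes no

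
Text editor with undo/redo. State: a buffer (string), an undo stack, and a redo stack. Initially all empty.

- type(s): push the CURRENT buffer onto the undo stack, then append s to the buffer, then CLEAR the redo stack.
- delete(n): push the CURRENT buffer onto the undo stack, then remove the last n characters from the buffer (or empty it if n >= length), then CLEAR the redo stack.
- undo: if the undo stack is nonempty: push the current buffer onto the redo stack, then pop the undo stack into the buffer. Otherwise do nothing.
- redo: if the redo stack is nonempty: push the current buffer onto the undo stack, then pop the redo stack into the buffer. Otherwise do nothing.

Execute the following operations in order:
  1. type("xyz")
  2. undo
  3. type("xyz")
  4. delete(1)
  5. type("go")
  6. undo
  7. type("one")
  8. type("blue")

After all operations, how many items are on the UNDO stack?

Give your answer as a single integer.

Answer: 4

Derivation:
After op 1 (type): buf='xyz' undo_depth=1 redo_depth=0
After op 2 (undo): buf='(empty)' undo_depth=0 redo_depth=1
After op 3 (type): buf='xyz' undo_depth=1 redo_depth=0
After op 4 (delete): buf='xy' undo_depth=2 redo_depth=0
After op 5 (type): buf='xygo' undo_depth=3 redo_depth=0
After op 6 (undo): buf='xy' undo_depth=2 redo_depth=1
After op 7 (type): buf='xyone' undo_depth=3 redo_depth=0
After op 8 (type): buf='xyoneblue' undo_depth=4 redo_depth=0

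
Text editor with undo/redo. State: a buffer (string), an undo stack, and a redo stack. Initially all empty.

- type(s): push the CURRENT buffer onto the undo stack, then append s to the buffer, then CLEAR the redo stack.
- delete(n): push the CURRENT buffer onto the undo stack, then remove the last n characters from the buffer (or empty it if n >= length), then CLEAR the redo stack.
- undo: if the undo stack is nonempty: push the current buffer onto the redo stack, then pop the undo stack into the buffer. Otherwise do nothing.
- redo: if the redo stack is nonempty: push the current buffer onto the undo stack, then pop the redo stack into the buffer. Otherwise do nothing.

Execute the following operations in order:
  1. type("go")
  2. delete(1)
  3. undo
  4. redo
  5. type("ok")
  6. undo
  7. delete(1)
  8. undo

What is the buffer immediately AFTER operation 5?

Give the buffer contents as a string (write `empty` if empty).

After op 1 (type): buf='go' undo_depth=1 redo_depth=0
After op 2 (delete): buf='g' undo_depth=2 redo_depth=0
After op 3 (undo): buf='go' undo_depth=1 redo_depth=1
After op 4 (redo): buf='g' undo_depth=2 redo_depth=0
After op 5 (type): buf='gok' undo_depth=3 redo_depth=0

Answer: gok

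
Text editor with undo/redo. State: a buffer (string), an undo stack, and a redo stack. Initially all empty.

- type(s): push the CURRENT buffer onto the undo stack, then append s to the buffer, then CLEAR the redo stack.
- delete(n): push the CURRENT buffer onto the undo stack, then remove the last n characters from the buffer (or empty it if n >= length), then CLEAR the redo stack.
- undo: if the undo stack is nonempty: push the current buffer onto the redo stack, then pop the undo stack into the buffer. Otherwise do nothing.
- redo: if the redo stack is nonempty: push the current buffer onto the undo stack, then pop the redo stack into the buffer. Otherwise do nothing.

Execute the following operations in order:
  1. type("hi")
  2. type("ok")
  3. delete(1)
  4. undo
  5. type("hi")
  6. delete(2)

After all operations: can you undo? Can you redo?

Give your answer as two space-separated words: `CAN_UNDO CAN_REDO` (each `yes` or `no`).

Answer: yes no

Derivation:
After op 1 (type): buf='hi' undo_depth=1 redo_depth=0
After op 2 (type): buf='hiok' undo_depth=2 redo_depth=0
After op 3 (delete): buf='hio' undo_depth=3 redo_depth=0
After op 4 (undo): buf='hiok' undo_depth=2 redo_depth=1
After op 5 (type): buf='hiokhi' undo_depth=3 redo_depth=0
After op 6 (delete): buf='hiok' undo_depth=4 redo_depth=0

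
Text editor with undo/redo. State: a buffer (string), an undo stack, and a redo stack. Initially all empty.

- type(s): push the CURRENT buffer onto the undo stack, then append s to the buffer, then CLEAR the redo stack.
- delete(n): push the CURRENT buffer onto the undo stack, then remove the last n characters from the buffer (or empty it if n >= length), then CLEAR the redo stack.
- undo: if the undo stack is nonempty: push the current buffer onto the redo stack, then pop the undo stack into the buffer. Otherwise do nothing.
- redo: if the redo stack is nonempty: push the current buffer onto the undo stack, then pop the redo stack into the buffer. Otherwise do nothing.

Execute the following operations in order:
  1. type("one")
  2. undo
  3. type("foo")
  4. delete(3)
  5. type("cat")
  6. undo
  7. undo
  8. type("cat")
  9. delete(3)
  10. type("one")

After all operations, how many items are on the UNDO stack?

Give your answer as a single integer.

After op 1 (type): buf='one' undo_depth=1 redo_depth=0
After op 2 (undo): buf='(empty)' undo_depth=0 redo_depth=1
After op 3 (type): buf='foo' undo_depth=1 redo_depth=0
After op 4 (delete): buf='(empty)' undo_depth=2 redo_depth=0
After op 5 (type): buf='cat' undo_depth=3 redo_depth=0
After op 6 (undo): buf='(empty)' undo_depth=2 redo_depth=1
After op 7 (undo): buf='foo' undo_depth=1 redo_depth=2
After op 8 (type): buf='foocat' undo_depth=2 redo_depth=0
After op 9 (delete): buf='foo' undo_depth=3 redo_depth=0
After op 10 (type): buf='fooone' undo_depth=4 redo_depth=0

Answer: 4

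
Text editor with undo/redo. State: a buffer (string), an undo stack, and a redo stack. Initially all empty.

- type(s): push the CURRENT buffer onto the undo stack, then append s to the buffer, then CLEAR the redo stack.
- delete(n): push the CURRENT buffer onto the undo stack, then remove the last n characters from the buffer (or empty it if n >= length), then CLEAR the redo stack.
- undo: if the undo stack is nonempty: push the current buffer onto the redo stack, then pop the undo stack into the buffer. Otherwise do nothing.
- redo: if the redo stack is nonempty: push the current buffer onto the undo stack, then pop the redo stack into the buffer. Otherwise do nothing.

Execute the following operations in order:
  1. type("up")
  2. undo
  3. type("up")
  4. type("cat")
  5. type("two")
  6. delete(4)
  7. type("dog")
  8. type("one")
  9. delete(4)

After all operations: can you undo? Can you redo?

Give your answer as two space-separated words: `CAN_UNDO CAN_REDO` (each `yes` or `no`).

After op 1 (type): buf='up' undo_depth=1 redo_depth=0
After op 2 (undo): buf='(empty)' undo_depth=0 redo_depth=1
After op 3 (type): buf='up' undo_depth=1 redo_depth=0
After op 4 (type): buf='upcat' undo_depth=2 redo_depth=0
After op 5 (type): buf='upcattwo' undo_depth=3 redo_depth=0
After op 6 (delete): buf='upca' undo_depth=4 redo_depth=0
After op 7 (type): buf='upcadog' undo_depth=5 redo_depth=0
After op 8 (type): buf='upcadogone' undo_depth=6 redo_depth=0
After op 9 (delete): buf='upcado' undo_depth=7 redo_depth=0

Answer: yes no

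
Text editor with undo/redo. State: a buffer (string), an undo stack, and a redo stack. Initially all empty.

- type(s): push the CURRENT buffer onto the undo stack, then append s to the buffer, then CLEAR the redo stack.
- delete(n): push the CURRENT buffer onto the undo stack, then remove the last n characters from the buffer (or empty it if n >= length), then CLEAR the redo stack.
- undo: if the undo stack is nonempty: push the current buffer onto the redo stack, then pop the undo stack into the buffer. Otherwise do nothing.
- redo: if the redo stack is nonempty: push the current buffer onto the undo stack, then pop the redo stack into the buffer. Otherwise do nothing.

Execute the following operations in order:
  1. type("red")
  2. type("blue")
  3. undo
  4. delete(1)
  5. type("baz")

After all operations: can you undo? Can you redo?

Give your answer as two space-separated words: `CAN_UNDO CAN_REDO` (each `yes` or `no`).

After op 1 (type): buf='red' undo_depth=1 redo_depth=0
After op 2 (type): buf='redblue' undo_depth=2 redo_depth=0
After op 3 (undo): buf='red' undo_depth=1 redo_depth=1
After op 4 (delete): buf='re' undo_depth=2 redo_depth=0
After op 5 (type): buf='rebaz' undo_depth=3 redo_depth=0

Answer: yes no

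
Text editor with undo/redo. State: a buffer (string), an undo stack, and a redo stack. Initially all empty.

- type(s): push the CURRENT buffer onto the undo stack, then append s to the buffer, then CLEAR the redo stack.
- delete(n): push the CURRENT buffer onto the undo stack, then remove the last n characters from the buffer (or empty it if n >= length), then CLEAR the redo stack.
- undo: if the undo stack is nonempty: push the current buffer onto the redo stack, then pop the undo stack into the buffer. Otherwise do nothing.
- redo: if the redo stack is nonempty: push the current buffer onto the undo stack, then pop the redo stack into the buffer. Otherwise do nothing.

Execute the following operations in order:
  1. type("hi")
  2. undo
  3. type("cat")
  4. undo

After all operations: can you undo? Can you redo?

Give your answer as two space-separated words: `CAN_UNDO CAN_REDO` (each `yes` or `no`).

Answer: no yes

Derivation:
After op 1 (type): buf='hi' undo_depth=1 redo_depth=0
After op 2 (undo): buf='(empty)' undo_depth=0 redo_depth=1
After op 3 (type): buf='cat' undo_depth=1 redo_depth=0
After op 4 (undo): buf='(empty)' undo_depth=0 redo_depth=1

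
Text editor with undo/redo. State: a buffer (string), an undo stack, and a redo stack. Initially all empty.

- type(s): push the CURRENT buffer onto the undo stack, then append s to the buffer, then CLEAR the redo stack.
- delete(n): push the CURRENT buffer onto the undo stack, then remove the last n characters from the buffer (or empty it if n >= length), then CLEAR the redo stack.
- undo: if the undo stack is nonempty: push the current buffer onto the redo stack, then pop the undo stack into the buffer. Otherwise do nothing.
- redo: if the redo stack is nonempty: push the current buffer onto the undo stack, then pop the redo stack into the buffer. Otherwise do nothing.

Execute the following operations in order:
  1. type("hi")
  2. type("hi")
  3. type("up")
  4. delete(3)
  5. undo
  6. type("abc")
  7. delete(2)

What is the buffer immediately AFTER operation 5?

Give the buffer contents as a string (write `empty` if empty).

After op 1 (type): buf='hi' undo_depth=1 redo_depth=0
After op 2 (type): buf='hihi' undo_depth=2 redo_depth=0
After op 3 (type): buf='hihiup' undo_depth=3 redo_depth=0
After op 4 (delete): buf='hih' undo_depth=4 redo_depth=0
After op 5 (undo): buf='hihiup' undo_depth=3 redo_depth=1

Answer: hihiup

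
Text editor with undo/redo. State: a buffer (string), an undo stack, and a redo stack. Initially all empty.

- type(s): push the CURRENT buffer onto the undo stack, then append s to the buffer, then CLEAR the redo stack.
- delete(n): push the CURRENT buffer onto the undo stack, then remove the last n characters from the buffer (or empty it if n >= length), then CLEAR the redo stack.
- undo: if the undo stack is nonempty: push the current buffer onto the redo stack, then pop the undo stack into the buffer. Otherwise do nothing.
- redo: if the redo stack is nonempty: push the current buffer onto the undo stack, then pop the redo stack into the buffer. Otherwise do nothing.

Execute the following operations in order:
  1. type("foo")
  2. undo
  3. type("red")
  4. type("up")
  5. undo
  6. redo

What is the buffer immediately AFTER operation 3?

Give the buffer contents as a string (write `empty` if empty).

After op 1 (type): buf='foo' undo_depth=1 redo_depth=0
After op 2 (undo): buf='(empty)' undo_depth=0 redo_depth=1
After op 3 (type): buf='red' undo_depth=1 redo_depth=0

Answer: red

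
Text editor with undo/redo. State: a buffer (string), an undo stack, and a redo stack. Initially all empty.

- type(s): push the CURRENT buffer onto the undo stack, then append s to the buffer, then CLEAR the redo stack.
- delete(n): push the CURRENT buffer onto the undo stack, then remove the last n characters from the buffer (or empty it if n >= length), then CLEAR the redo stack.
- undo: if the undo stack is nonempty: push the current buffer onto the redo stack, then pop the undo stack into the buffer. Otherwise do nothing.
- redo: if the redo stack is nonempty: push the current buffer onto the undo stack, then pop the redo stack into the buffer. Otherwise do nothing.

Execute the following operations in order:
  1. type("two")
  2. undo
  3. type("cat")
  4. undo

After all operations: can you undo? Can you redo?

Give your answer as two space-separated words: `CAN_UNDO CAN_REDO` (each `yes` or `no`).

Answer: no yes

Derivation:
After op 1 (type): buf='two' undo_depth=1 redo_depth=0
After op 2 (undo): buf='(empty)' undo_depth=0 redo_depth=1
After op 3 (type): buf='cat' undo_depth=1 redo_depth=0
After op 4 (undo): buf='(empty)' undo_depth=0 redo_depth=1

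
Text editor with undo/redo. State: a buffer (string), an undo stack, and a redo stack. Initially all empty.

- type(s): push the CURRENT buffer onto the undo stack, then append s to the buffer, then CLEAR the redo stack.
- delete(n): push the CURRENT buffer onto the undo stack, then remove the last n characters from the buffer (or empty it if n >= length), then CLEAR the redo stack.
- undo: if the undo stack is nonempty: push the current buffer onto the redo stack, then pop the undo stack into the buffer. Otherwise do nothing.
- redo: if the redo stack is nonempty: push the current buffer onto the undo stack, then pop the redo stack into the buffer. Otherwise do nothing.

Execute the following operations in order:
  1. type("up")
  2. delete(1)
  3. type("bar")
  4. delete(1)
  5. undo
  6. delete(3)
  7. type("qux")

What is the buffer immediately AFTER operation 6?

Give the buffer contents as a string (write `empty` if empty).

After op 1 (type): buf='up' undo_depth=1 redo_depth=0
After op 2 (delete): buf='u' undo_depth=2 redo_depth=0
After op 3 (type): buf='ubar' undo_depth=3 redo_depth=0
After op 4 (delete): buf='uba' undo_depth=4 redo_depth=0
After op 5 (undo): buf='ubar' undo_depth=3 redo_depth=1
After op 6 (delete): buf='u' undo_depth=4 redo_depth=0

Answer: u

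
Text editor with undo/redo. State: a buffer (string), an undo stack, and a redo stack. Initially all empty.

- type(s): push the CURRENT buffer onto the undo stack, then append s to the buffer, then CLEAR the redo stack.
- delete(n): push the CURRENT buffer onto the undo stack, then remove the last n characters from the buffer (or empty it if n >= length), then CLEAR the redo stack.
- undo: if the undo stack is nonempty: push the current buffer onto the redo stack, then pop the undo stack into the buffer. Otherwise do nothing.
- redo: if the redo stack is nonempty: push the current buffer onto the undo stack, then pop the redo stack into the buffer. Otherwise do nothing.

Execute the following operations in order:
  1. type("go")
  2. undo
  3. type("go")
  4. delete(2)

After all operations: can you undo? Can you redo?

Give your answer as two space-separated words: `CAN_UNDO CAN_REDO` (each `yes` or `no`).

After op 1 (type): buf='go' undo_depth=1 redo_depth=0
After op 2 (undo): buf='(empty)' undo_depth=0 redo_depth=1
After op 3 (type): buf='go' undo_depth=1 redo_depth=0
After op 4 (delete): buf='(empty)' undo_depth=2 redo_depth=0

Answer: yes no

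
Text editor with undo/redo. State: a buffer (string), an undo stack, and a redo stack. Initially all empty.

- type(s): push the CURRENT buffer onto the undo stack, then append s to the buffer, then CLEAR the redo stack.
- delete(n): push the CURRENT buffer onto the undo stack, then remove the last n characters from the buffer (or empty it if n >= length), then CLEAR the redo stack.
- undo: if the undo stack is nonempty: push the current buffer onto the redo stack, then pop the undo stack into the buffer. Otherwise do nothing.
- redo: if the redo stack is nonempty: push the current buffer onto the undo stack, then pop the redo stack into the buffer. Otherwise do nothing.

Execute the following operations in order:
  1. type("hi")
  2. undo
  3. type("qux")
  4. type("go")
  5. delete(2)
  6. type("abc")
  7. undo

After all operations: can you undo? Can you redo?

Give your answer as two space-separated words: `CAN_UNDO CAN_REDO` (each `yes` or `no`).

Answer: yes yes

Derivation:
After op 1 (type): buf='hi' undo_depth=1 redo_depth=0
After op 2 (undo): buf='(empty)' undo_depth=0 redo_depth=1
After op 3 (type): buf='qux' undo_depth=1 redo_depth=0
After op 4 (type): buf='quxgo' undo_depth=2 redo_depth=0
After op 5 (delete): buf='qux' undo_depth=3 redo_depth=0
After op 6 (type): buf='quxabc' undo_depth=4 redo_depth=0
After op 7 (undo): buf='qux' undo_depth=3 redo_depth=1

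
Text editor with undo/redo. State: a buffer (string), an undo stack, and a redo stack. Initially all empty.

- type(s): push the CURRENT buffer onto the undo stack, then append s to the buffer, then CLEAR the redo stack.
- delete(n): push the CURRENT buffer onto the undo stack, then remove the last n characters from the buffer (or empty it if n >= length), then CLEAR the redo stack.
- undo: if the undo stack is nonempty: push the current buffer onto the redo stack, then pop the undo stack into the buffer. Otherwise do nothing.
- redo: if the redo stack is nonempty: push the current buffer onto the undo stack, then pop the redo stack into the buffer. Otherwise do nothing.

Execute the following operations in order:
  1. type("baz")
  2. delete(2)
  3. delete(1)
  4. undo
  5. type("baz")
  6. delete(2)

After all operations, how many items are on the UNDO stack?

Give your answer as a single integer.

Answer: 4

Derivation:
After op 1 (type): buf='baz' undo_depth=1 redo_depth=0
After op 2 (delete): buf='b' undo_depth=2 redo_depth=0
After op 3 (delete): buf='(empty)' undo_depth=3 redo_depth=0
After op 4 (undo): buf='b' undo_depth=2 redo_depth=1
After op 5 (type): buf='bbaz' undo_depth=3 redo_depth=0
After op 6 (delete): buf='bb' undo_depth=4 redo_depth=0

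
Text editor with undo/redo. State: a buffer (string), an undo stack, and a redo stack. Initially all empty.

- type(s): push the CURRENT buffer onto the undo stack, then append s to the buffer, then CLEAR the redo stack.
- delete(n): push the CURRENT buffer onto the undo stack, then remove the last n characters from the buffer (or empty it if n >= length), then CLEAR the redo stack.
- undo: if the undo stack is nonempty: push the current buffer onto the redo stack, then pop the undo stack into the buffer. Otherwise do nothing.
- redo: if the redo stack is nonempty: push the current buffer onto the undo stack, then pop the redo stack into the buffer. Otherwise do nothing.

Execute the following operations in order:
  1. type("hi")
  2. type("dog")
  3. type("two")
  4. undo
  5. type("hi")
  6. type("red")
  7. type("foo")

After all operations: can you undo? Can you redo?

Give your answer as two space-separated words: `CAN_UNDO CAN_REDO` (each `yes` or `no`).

After op 1 (type): buf='hi' undo_depth=1 redo_depth=0
After op 2 (type): buf='hidog' undo_depth=2 redo_depth=0
After op 3 (type): buf='hidogtwo' undo_depth=3 redo_depth=0
After op 4 (undo): buf='hidog' undo_depth=2 redo_depth=1
After op 5 (type): buf='hidoghi' undo_depth=3 redo_depth=0
After op 6 (type): buf='hidoghired' undo_depth=4 redo_depth=0
After op 7 (type): buf='hidoghiredfoo' undo_depth=5 redo_depth=0

Answer: yes no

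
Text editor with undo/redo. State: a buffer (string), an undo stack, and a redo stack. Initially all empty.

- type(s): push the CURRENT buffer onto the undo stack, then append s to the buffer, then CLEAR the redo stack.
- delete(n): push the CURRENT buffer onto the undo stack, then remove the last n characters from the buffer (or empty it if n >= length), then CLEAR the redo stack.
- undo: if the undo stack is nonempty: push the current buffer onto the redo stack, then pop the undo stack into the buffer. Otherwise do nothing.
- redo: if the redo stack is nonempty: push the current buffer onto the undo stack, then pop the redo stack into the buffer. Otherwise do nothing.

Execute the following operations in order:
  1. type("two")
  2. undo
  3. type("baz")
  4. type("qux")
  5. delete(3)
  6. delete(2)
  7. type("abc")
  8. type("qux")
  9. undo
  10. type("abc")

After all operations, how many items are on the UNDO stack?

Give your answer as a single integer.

Answer: 6

Derivation:
After op 1 (type): buf='two' undo_depth=1 redo_depth=0
After op 2 (undo): buf='(empty)' undo_depth=0 redo_depth=1
After op 3 (type): buf='baz' undo_depth=1 redo_depth=0
After op 4 (type): buf='bazqux' undo_depth=2 redo_depth=0
After op 5 (delete): buf='baz' undo_depth=3 redo_depth=0
After op 6 (delete): buf='b' undo_depth=4 redo_depth=0
After op 7 (type): buf='babc' undo_depth=5 redo_depth=0
After op 8 (type): buf='babcqux' undo_depth=6 redo_depth=0
After op 9 (undo): buf='babc' undo_depth=5 redo_depth=1
After op 10 (type): buf='babcabc' undo_depth=6 redo_depth=0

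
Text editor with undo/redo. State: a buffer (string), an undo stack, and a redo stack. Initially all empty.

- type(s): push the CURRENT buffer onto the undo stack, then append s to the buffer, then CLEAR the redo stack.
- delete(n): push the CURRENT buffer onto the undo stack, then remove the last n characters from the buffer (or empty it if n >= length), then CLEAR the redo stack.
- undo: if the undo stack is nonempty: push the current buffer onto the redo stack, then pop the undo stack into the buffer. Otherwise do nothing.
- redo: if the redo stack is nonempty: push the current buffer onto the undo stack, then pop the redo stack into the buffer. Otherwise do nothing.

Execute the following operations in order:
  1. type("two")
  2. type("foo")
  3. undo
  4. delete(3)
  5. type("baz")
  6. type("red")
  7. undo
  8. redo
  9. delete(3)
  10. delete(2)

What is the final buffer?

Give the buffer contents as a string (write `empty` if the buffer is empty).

Answer: b

Derivation:
After op 1 (type): buf='two' undo_depth=1 redo_depth=0
After op 2 (type): buf='twofoo' undo_depth=2 redo_depth=0
After op 3 (undo): buf='two' undo_depth=1 redo_depth=1
After op 4 (delete): buf='(empty)' undo_depth=2 redo_depth=0
After op 5 (type): buf='baz' undo_depth=3 redo_depth=0
After op 6 (type): buf='bazred' undo_depth=4 redo_depth=0
After op 7 (undo): buf='baz' undo_depth=3 redo_depth=1
After op 8 (redo): buf='bazred' undo_depth=4 redo_depth=0
After op 9 (delete): buf='baz' undo_depth=5 redo_depth=0
After op 10 (delete): buf='b' undo_depth=6 redo_depth=0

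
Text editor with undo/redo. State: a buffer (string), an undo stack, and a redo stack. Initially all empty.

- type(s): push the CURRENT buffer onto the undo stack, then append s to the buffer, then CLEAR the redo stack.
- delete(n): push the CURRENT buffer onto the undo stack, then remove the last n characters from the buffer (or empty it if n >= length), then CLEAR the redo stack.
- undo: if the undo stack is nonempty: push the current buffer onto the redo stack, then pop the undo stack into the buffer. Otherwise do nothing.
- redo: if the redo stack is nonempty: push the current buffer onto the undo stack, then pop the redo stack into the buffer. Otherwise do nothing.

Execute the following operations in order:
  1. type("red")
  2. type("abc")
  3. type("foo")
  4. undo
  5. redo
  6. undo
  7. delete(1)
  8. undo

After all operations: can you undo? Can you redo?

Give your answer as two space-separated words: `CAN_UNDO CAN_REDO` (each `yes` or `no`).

After op 1 (type): buf='red' undo_depth=1 redo_depth=0
After op 2 (type): buf='redabc' undo_depth=2 redo_depth=0
After op 3 (type): buf='redabcfoo' undo_depth=3 redo_depth=0
After op 4 (undo): buf='redabc' undo_depth=2 redo_depth=1
After op 5 (redo): buf='redabcfoo' undo_depth=3 redo_depth=0
After op 6 (undo): buf='redabc' undo_depth=2 redo_depth=1
After op 7 (delete): buf='redab' undo_depth=3 redo_depth=0
After op 8 (undo): buf='redabc' undo_depth=2 redo_depth=1

Answer: yes yes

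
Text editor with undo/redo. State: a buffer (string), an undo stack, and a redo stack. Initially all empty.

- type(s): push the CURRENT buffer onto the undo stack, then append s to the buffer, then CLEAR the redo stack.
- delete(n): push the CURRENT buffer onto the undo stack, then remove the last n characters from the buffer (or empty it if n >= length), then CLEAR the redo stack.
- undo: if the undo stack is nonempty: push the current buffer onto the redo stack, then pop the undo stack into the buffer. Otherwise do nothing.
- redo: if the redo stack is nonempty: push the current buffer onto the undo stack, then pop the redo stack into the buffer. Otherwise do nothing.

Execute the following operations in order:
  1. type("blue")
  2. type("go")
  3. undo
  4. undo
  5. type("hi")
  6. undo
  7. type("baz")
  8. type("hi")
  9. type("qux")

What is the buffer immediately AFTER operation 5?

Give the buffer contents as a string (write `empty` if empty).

Answer: hi

Derivation:
After op 1 (type): buf='blue' undo_depth=1 redo_depth=0
After op 2 (type): buf='bluego' undo_depth=2 redo_depth=0
After op 3 (undo): buf='blue' undo_depth=1 redo_depth=1
After op 4 (undo): buf='(empty)' undo_depth=0 redo_depth=2
After op 5 (type): buf='hi' undo_depth=1 redo_depth=0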